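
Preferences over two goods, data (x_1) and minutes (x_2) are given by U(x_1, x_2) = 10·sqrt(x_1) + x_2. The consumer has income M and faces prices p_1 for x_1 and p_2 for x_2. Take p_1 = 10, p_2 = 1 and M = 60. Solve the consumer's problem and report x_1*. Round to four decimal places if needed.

Solve: √x_1 = 5·p_2/p_1, so x_1*(p_1,p_2) = (5·p_2/p_1)², and x_2* = (M − p_1·x_1*)/p_2.
Plugging in: x_1* = (5·1/10)² = 0.25.

x_1* = 0.25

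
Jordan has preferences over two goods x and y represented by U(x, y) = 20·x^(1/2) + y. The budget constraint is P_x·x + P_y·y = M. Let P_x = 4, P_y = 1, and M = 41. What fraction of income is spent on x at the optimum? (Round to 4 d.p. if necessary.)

MU_x = 10/√x, MU_y = 1. Tangency: 10/√x = P_x/P_y.
Solve: √x = 10·P_y/P_x, so x*(P_x,P_y) = (10·P_y/P_x)², and y* = (M − P_x·x*)/P_y.
Plugging in: x* = (10·1/4)² = 6.25, y* = 16.
Expenditure on x: 4·6.25 = 25; share = 0.6098.

share on x = 0.6098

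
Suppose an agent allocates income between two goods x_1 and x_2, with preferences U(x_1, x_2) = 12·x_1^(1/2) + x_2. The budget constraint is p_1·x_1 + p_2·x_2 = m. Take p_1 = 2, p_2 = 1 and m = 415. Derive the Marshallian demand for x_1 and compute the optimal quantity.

x_1* = 9

Utility is quasi-linear in x_2; the FOC for x_1 is 6/√x_1 = p_1/p_2.
Solve: √x_1 = 6·p_2/p_1, so x_1*(p_1,p_2) = (6·p_2/p_1)², and x_2* = (m − p_1·x_1*)/p_2.
Plugging in: x_1* = (6·1/2)² = 9.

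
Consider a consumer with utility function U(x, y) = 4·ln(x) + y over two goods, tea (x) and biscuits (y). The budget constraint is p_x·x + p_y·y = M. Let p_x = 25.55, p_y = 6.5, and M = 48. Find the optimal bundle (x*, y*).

x* = 1.0176, y* = 3.3846

Set MRS = p_x/p_y: (4/x)/1 = p_x/p_y.
So x*(p_x,p_y) = 4·p_y/p_x, independent of income; and y* = (M − 4·p_y)/p_y.
At the given prices: x* = 4·6.5/25.55 = 1.0176, and y* = 3.3846.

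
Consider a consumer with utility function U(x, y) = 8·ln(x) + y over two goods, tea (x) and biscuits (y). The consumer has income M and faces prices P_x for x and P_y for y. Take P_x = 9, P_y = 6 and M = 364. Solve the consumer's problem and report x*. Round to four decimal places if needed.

x* = 5.3333

MU_x = 8/x, MU_y = 1. Tangency: 8/x = P_x/P_y.
So x*(P_x,P_y) = 8·P_y/P_x, independent of income; and y* = (M − 8·P_y)/P_y.
At the given prices: x* = 8·6/9 = 5.3333.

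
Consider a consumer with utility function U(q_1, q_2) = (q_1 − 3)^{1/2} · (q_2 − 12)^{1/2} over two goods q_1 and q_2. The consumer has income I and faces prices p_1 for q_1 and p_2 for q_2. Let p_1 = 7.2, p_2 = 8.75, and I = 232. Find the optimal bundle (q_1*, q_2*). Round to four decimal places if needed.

q_1* = 10.3194, q_2* = 18.0229

This is Cobb-Douglas in (q_1−3, q_2−12): tangency gives 0.5·p_2·(q_2−12) = 0.5·p_1·(q_1−3).
Substituting into the budget: q_1* = 3 + 0.5·(I − 3·p_1 − 12·p_2)/p_1, and q_2* = 12 + 0.5·(…)/p_2.
Discretionary income = 232 − 3·7.2 − 12·8.75 = 105.4; q_1* = 3 + 0.5·105.4/7.2 = 10.3194; q_2* = 12 + 0.5·105.4/8.75 = 18.0229.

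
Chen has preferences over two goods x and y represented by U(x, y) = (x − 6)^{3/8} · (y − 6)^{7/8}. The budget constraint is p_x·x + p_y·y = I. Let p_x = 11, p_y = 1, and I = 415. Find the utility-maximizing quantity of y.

y* = 246.1

Substituting into the budget: x* = 6 + 0.3·(I − 6·p_x − 6·p_y)/p_x, and y* = 6 + 0.7·(…)/p_y.
Discretionary income = 415 − 6·11 − 6·1 = 343; y* = 6 + 0.7·343/1 = 246.1.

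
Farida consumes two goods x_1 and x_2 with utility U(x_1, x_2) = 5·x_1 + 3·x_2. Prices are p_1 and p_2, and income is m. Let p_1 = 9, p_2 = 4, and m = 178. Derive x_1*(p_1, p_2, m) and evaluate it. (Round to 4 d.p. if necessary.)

x_1* = 0

Numerically: x_1* = 0, x_2* = 44.5.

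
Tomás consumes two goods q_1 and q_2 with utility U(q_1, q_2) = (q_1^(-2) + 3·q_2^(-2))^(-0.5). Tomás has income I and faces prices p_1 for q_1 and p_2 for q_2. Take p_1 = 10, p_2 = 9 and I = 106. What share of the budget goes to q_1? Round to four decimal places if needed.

share on q_1 = 0.4265

MRS = MU_q_1/MU_q_2 = (1/3)·(q_2/q_1)^(3). Set equal to p_1/p_2.
Solve for the ratio: q_2/q_1 = [3·p_1/p_2]^(1/3).
With the ratio pinned down, the budget gives q_1* = I/(p_1 + p_2·(q_2/q_1)) and q_2* = (q_2/q_1)·q_1*.
Numerically q_2/q_1 = 1.493802, so q_1* = 106/(10 + 9·1.493802) = 4.5214 and q_2* = 1.493802·4.5214 = 6.754.
Expenditure on q_1: 10·4.5214 = 45.2137; share = 0.4265.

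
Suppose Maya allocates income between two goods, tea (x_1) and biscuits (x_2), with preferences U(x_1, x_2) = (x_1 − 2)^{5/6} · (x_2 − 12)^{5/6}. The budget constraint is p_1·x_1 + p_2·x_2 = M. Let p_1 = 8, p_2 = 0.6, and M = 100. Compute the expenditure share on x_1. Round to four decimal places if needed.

Let x_1' = x_1−2, x_2' = x_2−12. MRS = x_2'/x_1' = p_1/p_2.
After buying the subsistence bundle (2, 12), a share 0.5 of the remaining income goes to x_1: x_1* = 2 + 0.5·(M − 2p_1 − 12p_2)/p_1.
Discretionary income = 100 − 2·8 − 12·0.6 = 76.8; x_1* = 2 + 0.5·76.8/8 = 6.8; x_2* = 12 + 0.5·76.8/0.6 = 76.
Expenditure on x_1: 8·6.8 = 54.4; share = 0.544.

share on x_1 = 0.544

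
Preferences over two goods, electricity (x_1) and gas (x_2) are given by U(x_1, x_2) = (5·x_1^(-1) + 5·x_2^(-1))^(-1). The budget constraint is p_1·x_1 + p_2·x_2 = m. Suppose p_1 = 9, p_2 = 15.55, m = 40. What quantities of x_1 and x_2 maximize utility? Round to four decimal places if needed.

x_1* = 1.9203, x_2* = 1.4609

MRS = MU_x_1/MU_x_2 = (x_2/x_1)^(2). Set equal to p_1/p_2.
Solve for the ratio: x_2/x_1 = [p_1/p_2]^(0.5).
Substitute x_2 = (x_2/x_1)·x_1 into the budget: x_1* = m/(p_1 + p_2·(x_2/x_1)).
Numerically x_2/x_1 = 0.760775, so x_1* = 40/(9 + 15.55·0.760775) = 1.9203 and x_2* = 0.760775·1.9203 = 1.4609.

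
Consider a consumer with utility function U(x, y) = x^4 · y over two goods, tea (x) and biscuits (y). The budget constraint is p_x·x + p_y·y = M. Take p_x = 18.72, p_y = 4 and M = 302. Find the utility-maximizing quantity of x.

x* = 12.906

Demand: x*(p_x,p_y,M) = 0.8·M/p_x and y* = 0.2·M/p_y.
At p_x=18.72, p_y=4, M=302: x* = 0.8·302/18.72 = 12.906.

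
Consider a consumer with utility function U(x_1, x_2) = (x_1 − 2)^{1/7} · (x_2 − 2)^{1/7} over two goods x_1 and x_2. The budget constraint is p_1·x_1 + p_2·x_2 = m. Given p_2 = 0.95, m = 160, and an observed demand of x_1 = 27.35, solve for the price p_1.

MRS = (x_2−2)/(x_1−2). Tangency with p_1/p_2 gives x_2−2 = (p_1/p_2)·(x_1−2).
After buying the subsistence bundle (2, 2), a share 0.5 of the remaining income goes to x_1: x_1* = 2 + 0.5·(m − 2p_1 − 2p_2)/p_1.
Set x_1* = 27.35 in the demand function and solve for p_1: p_1 = 3.

p_1 = 3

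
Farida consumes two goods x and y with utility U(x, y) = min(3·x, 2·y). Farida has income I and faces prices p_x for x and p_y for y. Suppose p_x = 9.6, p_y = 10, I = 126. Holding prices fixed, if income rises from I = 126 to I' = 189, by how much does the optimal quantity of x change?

Δx* = 2.561

Here 2·9.6 + 3·10 = 49.2, giving x* = 5.122.
At I' = 189: x* = 7.6829. Change: 7.6829 − 5.122 = 2.561.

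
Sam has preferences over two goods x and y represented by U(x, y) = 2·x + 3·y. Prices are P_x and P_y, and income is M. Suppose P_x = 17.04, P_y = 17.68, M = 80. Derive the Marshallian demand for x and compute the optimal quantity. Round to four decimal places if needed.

Perfect substitutes: compare marginal utility per dollar. 2/P_x vs 3/P_y → 0.1174 vs 0.1697.
y gives more utility per dollar, so spend all income on y: y* = M/P_y, x* = 0.
Numerically: x* = 0, y* = 4.5249.

x* = 0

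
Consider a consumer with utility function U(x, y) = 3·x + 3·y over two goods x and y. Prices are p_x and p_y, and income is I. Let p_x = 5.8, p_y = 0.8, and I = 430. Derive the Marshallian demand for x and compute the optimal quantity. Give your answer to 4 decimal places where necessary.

x* = 0

Linear utility — the consumer picks whichever good has higher MU/price: 3/5.8 = 0.5172 vs 3/0.8 = 3.75.
y gives more utility per dollar, so spend all income on y: y* = I/p_y, x* = 0.
Numerically: x* = 0, y* = 537.5.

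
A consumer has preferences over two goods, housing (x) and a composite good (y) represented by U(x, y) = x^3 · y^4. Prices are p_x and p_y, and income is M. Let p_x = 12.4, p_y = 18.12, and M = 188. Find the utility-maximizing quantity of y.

MU_x/MU_y = (3·y)/(4·x); tangency sets this equal to p_x/p_y.
Rearranging, p_y·y = (4/3)·p_x·x. Substituting into the budget gives p_x·x·(1 + (4/3)) = M.
Demand: x*(p_x,p_y,M) = 3/7·M/p_x and y* = 4/7·M/p_y.
At p_x=12.4, p_y=18.12, M=188: y* = 4/7·188/18.12 = 5.9287.

y* = 5.9287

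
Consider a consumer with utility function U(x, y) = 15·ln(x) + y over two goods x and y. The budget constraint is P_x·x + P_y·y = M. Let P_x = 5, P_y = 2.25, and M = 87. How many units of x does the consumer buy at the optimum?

Set MRS = P_x/P_y: (15/x)/1 = P_x/P_y.
So x*(P_x,P_y) = 15·P_y/P_x, independent of income; and y* = (M − 15·P_y)/P_y.
At the given prices: x* = 15·2.25/5 = 6.75.

x* = 6.75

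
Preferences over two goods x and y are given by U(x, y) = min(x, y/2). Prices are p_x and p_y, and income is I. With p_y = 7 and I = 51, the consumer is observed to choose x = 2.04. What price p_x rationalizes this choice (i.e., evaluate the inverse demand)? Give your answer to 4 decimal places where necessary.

Leontief preferences: the optimum is at the kink where x/1 = y/2, i.e. y = 2·x.
Budget: p_x·x + p_y·2·x = I, so (p_x + 2·p_y)·x = I.
Demand: x*(p_x,p_y,I) = I/(p_x + 2·p_y), y* = 2·I/(p_x + 2·p_y).
Set x* = 2.04 in the demand function and solve for p_x: p_x = 11.

p_x = 11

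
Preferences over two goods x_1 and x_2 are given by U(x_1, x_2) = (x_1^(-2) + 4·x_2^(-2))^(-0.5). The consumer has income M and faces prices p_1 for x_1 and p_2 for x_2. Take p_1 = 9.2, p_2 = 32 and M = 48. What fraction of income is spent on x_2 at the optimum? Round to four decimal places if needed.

With the ratio pinned down, the budget gives x_1* = M/(p_1 + p_2·(x_2/x_1)) and x_2* = (x_2/x_1)·x_1*.
Numerically x_2/x_1 = 1.04769, so x_1* = 48/(9.2 + 32·1.04769) = 1.1234 and x_2* = 1.04769·1.1234 = 1.177.
Expenditure on x_2: 32·1.177 = 37.6644; share = 0.7847.

share on x_2 = 0.7847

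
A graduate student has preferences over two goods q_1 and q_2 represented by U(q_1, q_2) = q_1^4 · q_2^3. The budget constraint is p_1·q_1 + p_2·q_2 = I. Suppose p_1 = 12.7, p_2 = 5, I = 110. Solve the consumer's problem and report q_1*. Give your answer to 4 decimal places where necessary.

q_1* = 4.9494

Demand: q_1*(p_1,p_2,I) = 4/7·I/p_1 and q_2* = 3/7·I/p_2.
At p_1=12.7, p_2=5, I=110: q_1* = 4/7·110/12.7 = 4.9494.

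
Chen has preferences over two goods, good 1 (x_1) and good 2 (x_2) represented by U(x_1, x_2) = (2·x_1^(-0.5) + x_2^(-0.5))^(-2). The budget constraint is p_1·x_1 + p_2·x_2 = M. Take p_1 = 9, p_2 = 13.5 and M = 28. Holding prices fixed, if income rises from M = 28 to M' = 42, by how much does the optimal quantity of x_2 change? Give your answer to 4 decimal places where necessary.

Δx_2* = 0.4345

From the CES first-order condition, 2·(x_2/x_1)^(1.5) = p_1/p_2.
Solve for the ratio: x_2/x_1 = [(1/2)·p_1/p_2]^(2/3).
With the ratio pinned down, the budget gives x_1* = M/(p_1 + p_2·(x_2/x_1)) and x_2* = (x_2/x_1)·x_1*.
Numerically x_2/x_1 = 0.48075, so x_1* = 28/(9 + 13.5·0.48075) = 1.8076 and x_2* = 0.48075·1.8076 = 0.869.
At M' = 42: x_2* = 1.3035. Change: 1.3035 − 0.869 = 0.4345.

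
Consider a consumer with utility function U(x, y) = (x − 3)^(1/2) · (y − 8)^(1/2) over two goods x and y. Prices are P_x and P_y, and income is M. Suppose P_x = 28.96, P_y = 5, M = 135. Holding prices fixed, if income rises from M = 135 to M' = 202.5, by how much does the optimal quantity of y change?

Δy* = 6.75

Substituting into the budget: x* = 3 + 0.5·(M − 3·P_x − 8·P_y)/P_x, and y* = 8 + 0.5·(…)/P_y.
Discretionary income = 135 − 3·28.96 − 8·5 = 8.12; y* = 8 + 0.5·8.12/5 = 8.812.
At M' = 202.5: y* = 15.562. Change: 15.562 − 8.812 = 6.75.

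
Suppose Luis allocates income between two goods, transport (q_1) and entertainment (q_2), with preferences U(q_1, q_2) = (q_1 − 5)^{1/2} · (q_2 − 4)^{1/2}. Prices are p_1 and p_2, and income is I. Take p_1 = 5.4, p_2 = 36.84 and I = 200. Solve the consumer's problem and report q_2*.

q_2* = 4.348

This is Cobb-Douglas in (q_1−5, q_2−4): tangency gives 0.5·p_2·(q_2−4) = 0.5·p_1·(q_1−5).
Substituting into the budget: q_1* = 5 + 0.5·(I − 5·p_1 − 4·p_2)/p_1, and q_2* = 4 + 0.5·(…)/p_2.
Discretionary income = 200 − 5·5.4 − 4·36.84 = 25.64; q_2* = 4 + 0.5·25.64/36.84 = 4.348.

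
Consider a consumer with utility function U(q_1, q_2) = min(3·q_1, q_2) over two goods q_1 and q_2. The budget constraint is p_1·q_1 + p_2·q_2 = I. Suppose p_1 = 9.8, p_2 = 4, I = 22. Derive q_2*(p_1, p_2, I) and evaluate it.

Leontief preferences: the optimum is at the kink where q_1/1 = q_2/3, i.e. q_2 = 3·q_1.
Budget: p_1·q_1 + p_2·3·q_1 = I, so (p_1 + 3·p_2)·q_1 = I.
Demand: q_1*(p_1,p_2,I) = I/(p_1 + 3·p_2), q_2* = 3·I/(p_1 + 3·p_2).
Here 9.8 + 3·4 = 21.8, giving q_2* = 3.0275.

q_2* = 3.0275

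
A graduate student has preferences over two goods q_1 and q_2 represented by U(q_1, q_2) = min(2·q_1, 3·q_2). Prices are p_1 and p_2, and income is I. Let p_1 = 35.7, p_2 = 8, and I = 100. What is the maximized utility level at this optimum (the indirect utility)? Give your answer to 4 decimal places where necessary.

With perfect complements, no substitution: consume in ratio q_1:q_2 = 3:2.
Budget: p_1·q_1 + p_2·(2/3)·q_1 = I, so (3·p_1 + 2·p_2)·q_1 = 3·I.
Demand: q_1*(p_1,p_2,I) = 3·I/(3·p_1 + 2·p_2), q_2* = 2·I/(3·p_1 + 2·p_2).
Here 3·35.7 + 2·8 = 123.1, giving q_1* = 2.437 and q_2* = 1.6247.
Utility at the optimum: U(2.437, 1.6247) = 4.8741.

V = 4.8741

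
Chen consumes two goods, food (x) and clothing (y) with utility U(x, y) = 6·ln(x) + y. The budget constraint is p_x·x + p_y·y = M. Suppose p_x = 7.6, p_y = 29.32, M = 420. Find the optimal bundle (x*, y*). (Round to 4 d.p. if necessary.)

x* = 23.1474, y* = 8.3247

MU_x = 6/x, MU_y = 1. Tangency: 6/x = p_x/p_y.
So x*(p_x,p_y) = 6·p_y/p_x, independent of income; and y* = (M − 6·p_y)/p_y.
At the given prices: x* = 6·29.32/7.6 = 23.1474, and y* = 8.3247.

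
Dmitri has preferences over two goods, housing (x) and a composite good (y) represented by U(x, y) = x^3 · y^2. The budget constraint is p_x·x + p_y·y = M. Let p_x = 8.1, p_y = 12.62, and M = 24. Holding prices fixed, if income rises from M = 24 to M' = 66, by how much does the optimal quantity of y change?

Δy* = 1.3312

Demand: x*(p_x,p_y,M) = 0.6·M/p_x and y* = 0.4·M/p_y.
At p_x=8.1, p_y=12.62, M=24: y* = 0.4·24/12.62 = 0.7607.
At M' = 66: y* = 2.0919. Change: 2.0919 − 0.7607 = 1.3312.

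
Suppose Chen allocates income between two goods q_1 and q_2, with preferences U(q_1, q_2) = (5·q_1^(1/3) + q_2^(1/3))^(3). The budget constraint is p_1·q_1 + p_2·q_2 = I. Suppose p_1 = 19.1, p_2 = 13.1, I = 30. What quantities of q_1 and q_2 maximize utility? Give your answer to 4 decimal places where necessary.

From the CES first-order condition, 5·(q_2/q_1)^(2/3) = p_1/p_2.
Hence q_2/q_1 = ((1/5)·p_1/p_2)^(1/(2/3)), i.e. raised to the 1.5 power.
Substitute q_2 = (q_2/q_1)·q_1 into the budget: q_1* = I/(p_1 + p_2·(q_2/q_1)).
Numerically q_2/q_1 = 0.157466, so q_1* = 30/(19.1 + 13.1·0.157466) = 1.4176 and q_2* = 0.157466·1.4176 = 0.2232.

q_1* = 1.4176, q_2* = 0.2232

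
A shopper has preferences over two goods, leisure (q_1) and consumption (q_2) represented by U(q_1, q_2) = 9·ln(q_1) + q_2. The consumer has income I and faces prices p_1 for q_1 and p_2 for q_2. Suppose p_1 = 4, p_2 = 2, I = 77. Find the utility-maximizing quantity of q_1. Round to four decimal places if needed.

At the given prices: q_1* = 9·2/4 = 4.5.

q_1* = 4.5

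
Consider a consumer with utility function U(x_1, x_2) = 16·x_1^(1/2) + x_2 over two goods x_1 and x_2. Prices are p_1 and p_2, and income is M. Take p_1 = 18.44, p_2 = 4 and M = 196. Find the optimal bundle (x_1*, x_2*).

Plugging in: x_1* = (8·4/18.44)² = 3.0115, x_2* = 35.1171.

x_1* = 3.0115, x_2* = 35.1171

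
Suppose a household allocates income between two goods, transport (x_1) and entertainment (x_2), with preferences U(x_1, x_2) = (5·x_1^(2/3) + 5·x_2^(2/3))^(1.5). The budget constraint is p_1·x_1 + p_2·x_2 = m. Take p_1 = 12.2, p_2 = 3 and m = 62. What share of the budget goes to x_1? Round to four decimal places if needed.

share on x_1 = 0.057

Numerically x_2/x_1 = 67.25363, so x_1* = 62/(12.2 + 3·67.25363) = 0.2898 and x_2* = 67.25363·0.2898 = 19.4883.
Expenditure on x_1: 12.2·0.2898 = 3.5352; share = 0.057.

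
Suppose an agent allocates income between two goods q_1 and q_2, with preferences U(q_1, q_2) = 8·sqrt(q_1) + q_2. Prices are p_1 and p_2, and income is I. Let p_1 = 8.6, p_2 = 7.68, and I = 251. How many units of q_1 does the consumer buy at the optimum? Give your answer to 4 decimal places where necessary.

q_1* = 12.7598

Set MRS = p_1/p_2: 4·q_1^(−1/2) = p_1/p_2.
Solve: √q_1 = 4·p_2/p_1, so q_1*(p_1,p_2) = (4·p_2/p_1)², and q_2* = (I − p_1·q_1*)/p_2.
Plugging in: q_1* = (4·7.68/8.6)² = 12.7598.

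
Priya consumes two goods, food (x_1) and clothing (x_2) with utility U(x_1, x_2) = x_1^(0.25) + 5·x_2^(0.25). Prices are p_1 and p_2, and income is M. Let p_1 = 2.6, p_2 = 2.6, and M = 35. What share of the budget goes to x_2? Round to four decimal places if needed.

MU_x_1 ∝ x_1^(-0.75), MU_x_2 ∝ 5·x_2^(-0.75), so MRS = (1/5)·(x_2/x_1)^(0.75) = p_1/p_2.
Solve for the ratio: x_2/x_1 = [5·p_1/p_2]^(4/3).
Substitute x_2 = (x_2/x_1)·x_1 into the budget: x_1* = M/(p_1 + p_2·(x_2/x_1)).
Numerically x_2/x_1 = 8.54988, so x_1* = 35/(2.6 + 2.6·8.54988) = 1.4096 and x_2* = 8.54988·1.4096 = 12.0519.
Expenditure on x_2: 2.6·12.0519 = 31.335; share = 0.8953.

share on x_2 = 0.8953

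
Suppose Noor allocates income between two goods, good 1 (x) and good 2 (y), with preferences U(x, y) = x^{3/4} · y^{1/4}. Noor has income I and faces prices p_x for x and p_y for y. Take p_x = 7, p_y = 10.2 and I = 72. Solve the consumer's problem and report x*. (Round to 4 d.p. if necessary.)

Tangency: MRS = 3·y/x = p_x/p_y.
Rearranging, p_y·y = (1/3)·p_x·x. Substituting into the budget gives p_x·x·(1 + (1/3)) = I.
Demand: x*(p_x,p_y,I) = 0.75·I/p_x and y* = 0.25·I/p_y.
At p_x=7, p_y=10.2, I=72: x* = 0.75·72/7 = 7.7143.

x* = 7.7143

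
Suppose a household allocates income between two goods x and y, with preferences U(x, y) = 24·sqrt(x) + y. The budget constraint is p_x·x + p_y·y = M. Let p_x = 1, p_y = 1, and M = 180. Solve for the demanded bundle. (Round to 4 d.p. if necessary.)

x* = 144, y* = 36

MU_x = 12/√x, MU_y = 1. Tangency: 12/√x = p_x/p_y.
Thus x* = (12·p_y/p_x)² — independent of M — with the rest of income spent on y.
Plugging in: x* = (12·1/1)² = 144, y* = 36.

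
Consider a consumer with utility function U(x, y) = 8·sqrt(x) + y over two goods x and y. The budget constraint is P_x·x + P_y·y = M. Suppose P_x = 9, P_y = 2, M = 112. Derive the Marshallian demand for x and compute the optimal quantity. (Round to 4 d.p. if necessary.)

Set MRS = P_x/P_y: 4·x^(−1/2) = P_x/P_y.
Thus x* = (4·P_y/P_x)² — independent of M — with the rest of income spent on y.
Plugging in: x* = (4·2/9)² = 0.7901.

x* = 0.7901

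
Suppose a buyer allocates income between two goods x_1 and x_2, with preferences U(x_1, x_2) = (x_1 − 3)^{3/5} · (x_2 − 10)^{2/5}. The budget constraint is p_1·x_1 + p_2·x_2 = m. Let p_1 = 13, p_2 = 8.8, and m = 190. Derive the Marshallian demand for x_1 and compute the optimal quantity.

Discretionary income = 190 − 3·13 − 10·8.8 = 63; x_1* = 3 + 0.6·63/13 = 5.9077.

x_1* = 5.9077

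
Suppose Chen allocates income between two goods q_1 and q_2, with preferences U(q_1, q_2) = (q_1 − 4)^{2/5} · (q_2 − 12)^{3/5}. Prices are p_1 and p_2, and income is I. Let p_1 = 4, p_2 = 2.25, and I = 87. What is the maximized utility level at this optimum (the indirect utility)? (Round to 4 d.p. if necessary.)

V = 7.9256

MRS = (2/3)·(q_2−12)/(q_1−4). Tangency with p_1/p_2 gives q_2−12 = (3/2)·(p_1/p_2)·(q_1−4).
Substituting into the budget: q_1* = 4 + 0.4·(I − 4·p_1 − 12·p_2)/p_1, and q_2* = 12 + 0.6·(…)/p_2.
Discretionary income = 87 − 4·4 − 12·2.25 = 44; q_1* = 4 + 0.4·44/4 = 8.4; q_2* = 12 + 0.6·44/2.25 = 23.7333.
Utility at the optimum: U(8.4, 23.7333) = 7.9256.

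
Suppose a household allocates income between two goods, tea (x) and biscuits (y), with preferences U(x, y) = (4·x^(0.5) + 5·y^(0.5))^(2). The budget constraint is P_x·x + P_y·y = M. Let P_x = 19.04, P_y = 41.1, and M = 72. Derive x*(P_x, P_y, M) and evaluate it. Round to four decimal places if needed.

MRS = MU_x/MU_y = (4/5)·(y/x)^(0.5). Set equal to P_x/P_y.
Hence y/x = ((5/4)·P_x/P_y)^(1/(0.5)), i.e. raised to the 2 power.
With the ratio pinned down, the budget gives x* = M/(P_x + P_y·(y/x)) and y* = (y/x)·x*.
Numerically y/x = 0.335328, so x* = 72/(19.04 + 41.1·0.335328) = 2.1937.

x* = 2.1937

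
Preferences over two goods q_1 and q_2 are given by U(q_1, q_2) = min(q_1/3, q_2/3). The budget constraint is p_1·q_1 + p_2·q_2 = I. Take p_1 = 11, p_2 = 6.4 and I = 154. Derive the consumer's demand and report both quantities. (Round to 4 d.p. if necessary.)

q_1* = 8.8506, q_2* = 8.8506

Here 3·11 + 3·6.4 = 52.2, giving q_1* = 8.8506 and q_2* = 8.8506.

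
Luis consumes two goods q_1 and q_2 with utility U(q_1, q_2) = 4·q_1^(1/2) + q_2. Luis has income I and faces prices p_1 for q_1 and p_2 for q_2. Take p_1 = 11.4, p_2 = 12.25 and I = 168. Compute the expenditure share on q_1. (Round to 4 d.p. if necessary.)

MU_q_1 = 2/√q_1, MU_q_2 = 1. Tangency: 2/√q_1 = p_1/p_2.
Solve: √q_1 = 2·p_2/p_1, so q_1*(p_1,p_2) = (2·p_2/p_1)², and q_2* = (I − p_1·q_1*)/p_2.
Plugging in: q_1* = (2·12.25/11.4)² = 4.6187, q_2* = 9.416.
Expenditure on q_1: 11.4·4.6187 = 52.6535; share = 0.3134.

share on q_1 = 0.3134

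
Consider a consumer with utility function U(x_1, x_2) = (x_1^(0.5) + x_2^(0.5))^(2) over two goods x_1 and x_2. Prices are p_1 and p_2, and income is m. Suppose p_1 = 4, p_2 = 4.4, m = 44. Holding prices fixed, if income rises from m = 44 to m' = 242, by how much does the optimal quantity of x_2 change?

MU_x_1 ∝ x_1^(-0.5), MU_x_2 ∝ x_2^(-0.5), so MRS = (x_2/x_1)^(0.5) = p_1/p_2.
Hence x_2/x_1 = (p_1/p_2)^(1/(0.5)), i.e. raised to the 2 power.
Substitute x_2 = (x_2/x_1)·x_1 into the budget: x_1* = m/(p_1 + p_2·(x_2/x_1)).
Numerically x_2/x_1 = 0.826446, so x_1* = 44/(4 + 4.4·0.826446) = 5.7619 and x_2* = 0.826446·5.7619 = 4.7619.
At m' = 242: x_2* = 26.1905. Change: 26.1905 − 4.7619 = 21.4286.

Δx_2* = 21.4286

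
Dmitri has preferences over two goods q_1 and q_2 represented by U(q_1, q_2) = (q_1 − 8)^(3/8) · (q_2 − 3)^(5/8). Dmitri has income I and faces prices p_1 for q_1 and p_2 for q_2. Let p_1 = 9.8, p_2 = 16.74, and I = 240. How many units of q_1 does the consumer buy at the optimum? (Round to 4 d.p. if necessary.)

MRS = (3/5)·(q_2−3)/(q_1−8). Tangency with p_1/p_2 gives q_2−3 = (5/3)·(p_1/p_2)·(q_1−8).
Substituting into the budget: q_1* = 8 + 0.375·(I − 8·p_1 − 3·p_2)/p_1, and q_2* = 3 + 0.625·(…)/p_2.
Discretionary income = 240 − 8·9.8 − 3·16.74 = 111.38; q_1* = 8 + 0.375·111.38/9.8 = 12.262.

q_1* = 12.262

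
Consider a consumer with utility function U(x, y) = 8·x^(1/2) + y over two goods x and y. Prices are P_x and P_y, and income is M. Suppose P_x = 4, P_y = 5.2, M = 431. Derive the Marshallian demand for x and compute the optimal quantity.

x* = 27.04

Utility is quasi-linear in y; the FOC for x is 4/√x = P_x/P_y.
Thus x* = (4·P_y/P_x)² — independent of M — with the rest of income spent on y.
Plugging in: x* = (4·5.2/4)² = 27.04.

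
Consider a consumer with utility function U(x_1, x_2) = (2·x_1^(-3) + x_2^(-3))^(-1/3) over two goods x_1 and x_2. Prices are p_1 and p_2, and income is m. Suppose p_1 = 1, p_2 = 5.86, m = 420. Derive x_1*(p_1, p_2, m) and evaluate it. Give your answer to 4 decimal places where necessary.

x_1* = 100.7888

With the ratio pinned down, the budget gives x_1* = m/(p_1 + p_2·(x_2/x_1)) and x_2* = (x_2/x_1)·x_1*.
Numerically x_2/x_1 = 0.540466, so x_1* = 420/(1 + 5.86·0.540466) = 100.7888.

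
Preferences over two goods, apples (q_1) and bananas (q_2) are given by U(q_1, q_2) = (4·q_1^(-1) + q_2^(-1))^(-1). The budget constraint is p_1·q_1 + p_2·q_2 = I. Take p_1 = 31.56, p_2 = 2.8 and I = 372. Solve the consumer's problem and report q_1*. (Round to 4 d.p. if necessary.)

q_1* = 10.2592

MRS = MU_q_1/MU_q_2 = 4·(q_2/q_1)^(2). Set equal to p_1/p_2.
Hence q_2/q_1 = ((1/4)·p_1/p_2)^(1/(2)), i.e. raised to the 0.5 power.
With the ratio pinned down, the budget gives q_1* = I/(p_1 + p_2·(q_2/q_1)) and q_2* = (q_2/q_1)·q_1*.
Numerically q_2/q_1 = 1.678647, so q_1* = 372/(31.56 + 2.8·1.678647) = 10.2592.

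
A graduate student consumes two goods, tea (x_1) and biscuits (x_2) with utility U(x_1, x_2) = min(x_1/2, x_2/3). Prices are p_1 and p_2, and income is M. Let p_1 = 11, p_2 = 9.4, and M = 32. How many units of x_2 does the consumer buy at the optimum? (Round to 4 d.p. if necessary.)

x_2* = 1.9124

Leontief preferences: the optimum is at the kink where x_1/2 = x_2/3, i.e. x_2 = (3/2)·x_1.
Budget: p_1·x_1 + p_2·(3/2)·x_1 = M, so (2·p_1 + 3·p_2)·x_1 = 2·M.
Demand: x_1*(p_1,p_2,M) = 2·M/(2·p_1 + 3·p_2), x_2* = 3·M/(2·p_1 + 3·p_2).
Here 2·11 + 3·9.4 = 50.2, giving x_2* = 1.9124.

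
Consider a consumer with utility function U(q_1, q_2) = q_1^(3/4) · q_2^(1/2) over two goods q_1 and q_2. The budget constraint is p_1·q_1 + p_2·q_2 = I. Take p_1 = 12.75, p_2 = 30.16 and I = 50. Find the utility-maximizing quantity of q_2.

q_2* = 0.6631

The MRS is (3/2)·q_2/q_1. Set MRS = p_1/p_2.
So 0.75·p_2·q_2 = 0.5·p_1·q_1; combined with the budget, a share 0.6 of income goes to q_1.
Demand: q_1*(p_1,p_2,I) = 0.6·I/p_1 and q_2* = 0.4·I/p_2.
At p_1=12.75, p_2=30.16, I=50: q_2* = 0.4·50/30.16 = 0.6631.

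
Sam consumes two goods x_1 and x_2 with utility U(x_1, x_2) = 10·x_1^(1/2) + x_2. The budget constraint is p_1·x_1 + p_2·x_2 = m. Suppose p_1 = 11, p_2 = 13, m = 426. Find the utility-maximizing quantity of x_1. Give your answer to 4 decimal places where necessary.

x_1* = 34.9174

MU_x_1 = 5/√x_1, MU_x_2 = 1. Tangency: 5/√x_1 = p_1/p_2.
Solve: √x_1 = 5·p_2/p_1, so x_1*(p_1,p_2) = (5·p_2/p_1)², and x_2* = (m − p_1·x_1*)/p_2.
Plugging in: x_1* = (5·13/11)² = 34.9174.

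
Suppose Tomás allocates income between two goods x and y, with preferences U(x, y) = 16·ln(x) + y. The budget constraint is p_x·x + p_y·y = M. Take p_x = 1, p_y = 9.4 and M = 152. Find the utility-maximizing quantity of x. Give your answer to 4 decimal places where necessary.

Set MRS = p_x/p_y: (16/x)/1 = p_x/p_y.
So x*(p_x,p_y) = 16·p_y/p_x, independent of income; and y* = (M − 16·p_y)/p_y.
At the given prices: x* = 16·9.4/1 = 150.4.

x* = 150.4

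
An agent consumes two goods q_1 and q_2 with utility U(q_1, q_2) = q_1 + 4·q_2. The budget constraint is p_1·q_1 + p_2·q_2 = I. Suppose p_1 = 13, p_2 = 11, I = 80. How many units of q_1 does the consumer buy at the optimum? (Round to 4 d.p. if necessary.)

q_1* = 0

Numerically: q_1* = 0, q_2* = 7.2727.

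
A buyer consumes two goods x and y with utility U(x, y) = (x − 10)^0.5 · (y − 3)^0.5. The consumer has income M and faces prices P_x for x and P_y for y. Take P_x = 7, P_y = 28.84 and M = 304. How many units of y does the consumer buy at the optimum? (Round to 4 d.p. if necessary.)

This is Cobb-Douglas in (x−10, y−3): tangency gives 0.5·P_y·(y−3) = 0.5·P_x·(x−10).
Substituting into the budget: x* = 10 + 0.5·(M − 10·P_x − 3·P_y)/P_x, and y* = 3 + 0.5·(…)/P_y.
Discretionary income = 304 − 10·7 − 3·28.84 = 147.48; y* = 3 + 0.5·147.48/28.84 = 5.5569.

y* = 5.5569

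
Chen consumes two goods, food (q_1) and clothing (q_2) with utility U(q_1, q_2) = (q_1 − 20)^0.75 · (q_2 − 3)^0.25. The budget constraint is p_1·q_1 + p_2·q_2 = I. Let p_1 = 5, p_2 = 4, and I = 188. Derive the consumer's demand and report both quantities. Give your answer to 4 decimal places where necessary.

This is Cobb-Douglas in (q_1−20, q_2−3): tangency gives 0.75·p_2·(q_2−3) = 0.25·p_1·(q_1−20).
After buying the subsistence bundle (20, 3), a share 0.75 of the remaining income goes to q_1: q_1* = 20 + 0.75·(I − 20p_1 − 3p_2)/p_1.
Discretionary income = 188 − 20·5 − 3·4 = 76; q_1* = 20 + 0.75·76/5 = 31.4; q_2* = 3 + 0.25·76/4 = 7.75.

q_1* = 31.4, q_2* = 7.75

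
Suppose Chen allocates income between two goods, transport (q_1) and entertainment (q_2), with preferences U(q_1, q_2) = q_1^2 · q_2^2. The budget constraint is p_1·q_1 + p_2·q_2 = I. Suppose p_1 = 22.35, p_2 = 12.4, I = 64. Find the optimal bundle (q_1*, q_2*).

q_1* = 1.4318, q_2* = 2.5806

At p_1=22.35, p_2=12.4, I=64: q_1* = 0.5·64/22.35 = 1.4318, q_2* = 2.5806.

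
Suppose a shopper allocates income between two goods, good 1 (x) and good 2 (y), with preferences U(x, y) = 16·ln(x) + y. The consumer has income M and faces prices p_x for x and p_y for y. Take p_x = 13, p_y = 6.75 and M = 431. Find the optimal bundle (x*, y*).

Set MRS = p_x/p_y: (16/x)/1 = p_x/p_y.
So x*(p_x,p_y) = 16·p_y/p_x, independent of income; and y* = (M − 16·p_y)/p_y.
At the given prices: x* = 16·6.75/13 = 8.3077, and y* = 47.8519.

x* = 8.3077, y* = 47.8519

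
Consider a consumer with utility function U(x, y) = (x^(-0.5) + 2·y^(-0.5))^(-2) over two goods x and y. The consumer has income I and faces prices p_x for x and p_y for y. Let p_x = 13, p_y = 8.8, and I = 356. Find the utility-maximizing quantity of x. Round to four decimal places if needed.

x* = 11.4398

With the ratio pinned down, the budget gives x* = I/(p_x + p_y·(y/x)) and y* = (y/x)·x*.
Numerically y/x = 2.059019, so x* = 356/(13 + 8.8·2.059019) = 11.4398.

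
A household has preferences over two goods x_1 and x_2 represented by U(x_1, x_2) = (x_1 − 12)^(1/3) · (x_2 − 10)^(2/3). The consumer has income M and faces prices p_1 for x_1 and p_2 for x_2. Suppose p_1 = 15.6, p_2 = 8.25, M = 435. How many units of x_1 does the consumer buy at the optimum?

x_1* = 15.5321

Let x_1' = x_1−12, x_2' = x_2−10. MRS = (1/2)·x_2'/x_1' = p_1/p_2.
After buying the subsistence bundle (12, 10), a share 1/3 of the remaining income goes to x_1: x_1* = 12 + 1/3·(M − 12p_1 − 10p_2)/p_1.
Discretionary income = 435 − 12·15.6 − 10·8.25 = 165.3; x_1* = 12 + 1/3·165.3/15.6 = 15.5321.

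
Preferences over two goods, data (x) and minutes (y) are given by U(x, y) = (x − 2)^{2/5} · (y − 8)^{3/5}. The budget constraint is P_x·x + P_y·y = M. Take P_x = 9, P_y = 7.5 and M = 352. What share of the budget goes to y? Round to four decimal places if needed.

share on y = 0.6375

This is Cobb-Douglas in (x−2, y−8): tangency gives 0.4·P_y·(y−8) = 0.6·P_x·(x−2).
After buying the subsistence bundle (2, 8), a share 0.4 of the remaining income goes to x: x* = 2 + 0.4·(M − 2P_x − 8P_y)/P_x.
Discretionary income = 352 − 2·9 − 8·7.5 = 274; x* = 2 + 0.4·274/9 = 14.1778; y* = 8 + 0.6·274/7.5 = 29.92.
Expenditure on y: 7.5·29.92 = 224.4; share = 0.6375.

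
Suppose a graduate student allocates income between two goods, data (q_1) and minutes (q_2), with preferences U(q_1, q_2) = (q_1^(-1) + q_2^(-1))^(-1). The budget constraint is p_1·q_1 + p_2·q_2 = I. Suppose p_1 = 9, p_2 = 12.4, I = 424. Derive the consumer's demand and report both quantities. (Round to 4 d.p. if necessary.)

q_1* = 21.6724, q_2* = 18.4636

MRS = MU_q_1/MU_q_2 = (q_2/q_1)^(2). Set equal to p_1/p_2.
Hence q_2/q_1 = (p_1/p_2)^(1/(2)), i.e. raised to the 0.5 power.
Substitute q_2 = (q_2/q_1)·q_1 into the budget: q_1* = I/(p_1 + p_2·(q_2/q_1)).
Numerically q_2/q_1 = 0.851943, so q_1* = 424/(9 + 12.4·0.851943) = 21.6724 and q_2* = 0.851943·21.6724 = 18.4636.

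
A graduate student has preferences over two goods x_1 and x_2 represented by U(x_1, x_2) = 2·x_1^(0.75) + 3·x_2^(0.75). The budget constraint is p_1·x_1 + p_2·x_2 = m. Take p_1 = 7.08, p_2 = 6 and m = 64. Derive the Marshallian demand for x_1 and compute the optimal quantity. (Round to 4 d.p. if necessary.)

x_1* = 0.9701

From the CES first-order condition, (2/3)·(x_2/x_1)^(0.25) = p_1/p_2.
Hence x_2/x_1 = ((3/2)·p_1/p_2)^(1/(0.25)), i.e. raised to the 4 power.
With the ratio pinned down, the budget gives x_1* = m/(p_1 + p_2·(x_2/x_1)) and x_2* = (x_2/x_1)·x_1*.
Numerically x_2/x_1 = 9.815062, so x_1* = 64/(7.08 + 6·9.815062) = 0.9701.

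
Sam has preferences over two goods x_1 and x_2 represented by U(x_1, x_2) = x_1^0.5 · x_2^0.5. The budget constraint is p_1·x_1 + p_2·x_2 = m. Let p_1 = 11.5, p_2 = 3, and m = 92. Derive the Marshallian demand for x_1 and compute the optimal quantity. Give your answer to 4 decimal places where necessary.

MU_x_1/MU_x_2 = (0.5·x_2)/(0.5·x_1); tangency sets this equal to p_1/p_2.
Rearranging, p_2·x_2 = p_1·x_1. Substituting into the budget gives p_1·x_1·(1 + 1) = m.
Demand: x_1*(p_1,p_2,m) = 0.5·m/p_1 and x_2* = 0.5·m/p_2.
At p_1=11.5, p_2=3, m=92: x_1* = 0.5·92/11.5 = 4.

x_1* = 4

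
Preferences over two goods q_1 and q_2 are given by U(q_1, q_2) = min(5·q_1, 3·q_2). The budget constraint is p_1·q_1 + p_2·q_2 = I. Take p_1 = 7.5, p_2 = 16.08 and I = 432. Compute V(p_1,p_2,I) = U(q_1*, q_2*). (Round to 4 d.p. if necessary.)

Demand: q_1*(p_1,p_2,I) = 3·I/(3·p_1 + 5·p_2), q_2* = 5·I/(3·p_1 + 5·p_2).
Here 3·7.5 + 5·16.08 = 102.9, giving q_1* = 12.5948 and q_2* = 20.9913.
Utility at the optimum: U(12.5948, 20.9913) = 62.9738.

V = 62.9738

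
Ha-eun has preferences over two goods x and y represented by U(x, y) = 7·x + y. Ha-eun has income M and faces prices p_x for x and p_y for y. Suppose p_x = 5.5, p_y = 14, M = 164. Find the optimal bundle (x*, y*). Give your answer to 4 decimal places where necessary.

Numerically: x* = 29.8182, y* = 0.

x* = 29.8182, y* = 0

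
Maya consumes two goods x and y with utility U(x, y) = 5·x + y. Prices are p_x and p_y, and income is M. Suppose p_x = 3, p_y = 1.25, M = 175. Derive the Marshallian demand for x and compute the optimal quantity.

x gives more utility per dollar, so spend all income on x: x* = M/p_x, y* = 0.
Numerically: x* = 58.3333, y* = 0.

x* = 58.3333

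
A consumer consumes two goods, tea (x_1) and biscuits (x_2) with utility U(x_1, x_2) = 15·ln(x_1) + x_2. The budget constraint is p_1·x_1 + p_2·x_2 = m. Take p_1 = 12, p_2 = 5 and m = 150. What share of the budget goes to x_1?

MU_x_1 = 15/x_1, MU_x_2 = 1. Tangency: 15/x_1 = p_1/p_2.
So x_1*(p_1,p_2) = 15·p_2/p_1, independent of income; and x_2* = (m − 15·p_2)/p_2.
At the given prices: x_1* = 15·5/12 = 6.25, and x_2* = 15.
Expenditure on x_1: 12·6.25 = 75; share = 0.5.

share on x_1 = 0.5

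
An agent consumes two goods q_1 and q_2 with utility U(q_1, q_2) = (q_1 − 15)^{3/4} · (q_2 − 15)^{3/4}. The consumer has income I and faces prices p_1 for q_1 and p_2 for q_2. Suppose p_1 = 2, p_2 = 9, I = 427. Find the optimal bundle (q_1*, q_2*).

q_1* = 80.5, q_2* = 29.5556

Let q_1' = q_1−15, q_2' = q_2−15. MRS = q_2'/q_1' = p_1/p_2.
Substituting into the budget: q_1* = 15 + 0.5·(I − 15·p_1 − 15·p_2)/p_1, and q_2* = 15 + 0.5·(…)/p_2.
Discretionary income = 427 − 15·2 − 15·9 = 262; q_1* = 15 + 0.5·262/2 = 80.5; q_2* = 15 + 0.5·262/9 = 29.5556.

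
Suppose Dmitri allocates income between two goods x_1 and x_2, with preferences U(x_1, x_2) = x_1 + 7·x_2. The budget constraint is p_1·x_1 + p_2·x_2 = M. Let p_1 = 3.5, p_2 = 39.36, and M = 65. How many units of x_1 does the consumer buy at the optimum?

Perfect substitutes: compare marginal utility per dollar. 1/p_1 vs 7/p_2 → 0.2857 vs 0.1778.
x_1 gives more utility per dollar, so spend all income on x_1: x_1* = M/p_1, x_2* = 0.
Numerically: x_1* = 18.5714, x_2* = 0.

x_1* = 18.5714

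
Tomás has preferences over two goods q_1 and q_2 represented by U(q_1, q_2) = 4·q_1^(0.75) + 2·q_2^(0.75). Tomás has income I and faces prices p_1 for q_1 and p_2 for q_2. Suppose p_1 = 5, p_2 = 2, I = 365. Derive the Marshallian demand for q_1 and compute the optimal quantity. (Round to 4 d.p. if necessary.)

MRS = MU_q_1/MU_q_2 = 2·(q_2/q_1)^(0.25). Set equal to p_1/p_2.
Solve for the ratio: q_2/q_1 = [(1/2)·p_1/p_2]^(4).
Substitute q_2 = (q_2/q_1)·q_1 into the budget: q_1* = I/(p_1 + p_2·(q_2/q_1)).
Numerically q_2/q_1 = 2.441406, so q_1* = 365/(5 + 2·2.441406) = 36.9328.

q_1* = 36.9328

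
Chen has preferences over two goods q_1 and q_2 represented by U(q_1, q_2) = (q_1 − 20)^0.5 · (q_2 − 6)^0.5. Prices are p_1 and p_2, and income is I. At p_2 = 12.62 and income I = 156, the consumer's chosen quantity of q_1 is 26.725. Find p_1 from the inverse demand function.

p_1 = 2.4

This is Cobb-Douglas in (q_1−20, q_2−6): tangency gives 0.5·p_2·(q_2−6) = 0.5·p_1·(q_1−20).
Substituting into the budget: q_1* = 20 + 0.5·(I − 20·p_1 − 6·p_2)/p_1, and q_2* = 6 + 0.5·(…)/p_2.
Set q_1* = 26.725 in the demand function and solve for p_1: p_1 = 2.4.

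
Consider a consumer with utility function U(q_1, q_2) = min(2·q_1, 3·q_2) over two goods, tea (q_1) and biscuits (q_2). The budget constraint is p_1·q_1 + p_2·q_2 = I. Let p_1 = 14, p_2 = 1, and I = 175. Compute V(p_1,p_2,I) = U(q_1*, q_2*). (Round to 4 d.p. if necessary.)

V = 23.8636

With perfect complements, no substitution: consume in ratio q_1:q_2 = 3:2.
Budget: p_1·q_1 + p_2·(2/3)·q_1 = I, so (3·p_1 + 2·p_2)·q_1 = 3·I.
Demand: q_1*(p_1,p_2,I) = 3·I/(3·p_1 + 2·p_2), q_2* = 2·I/(3·p_1 + 2·p_2).
Here 3·14 + 2·1 = 44, giving q_1* = 11.9318 and q_2* = 7.9545.
Utility at the optimum: U(11.9318, 7.9545) = 23.8636.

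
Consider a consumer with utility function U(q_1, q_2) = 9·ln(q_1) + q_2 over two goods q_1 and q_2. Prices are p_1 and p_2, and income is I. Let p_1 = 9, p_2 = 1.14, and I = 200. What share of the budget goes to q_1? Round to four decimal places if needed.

share on q_1 = 0.0513

Set MRS = p_1/p_2: (9/q_1)/1 = p_1/p_2.
So q_1*(p_1,p_2) = 9·p_2/p_1, independent of income; and q_2* = (I − 9·p_2)/p_2.
At the given prices: q_1* = 9·1.14/9 = 1.14, and q_2* = 166.4386.
Expenditure on q_1: 9·1.14 = 10.26; share = 0.0513.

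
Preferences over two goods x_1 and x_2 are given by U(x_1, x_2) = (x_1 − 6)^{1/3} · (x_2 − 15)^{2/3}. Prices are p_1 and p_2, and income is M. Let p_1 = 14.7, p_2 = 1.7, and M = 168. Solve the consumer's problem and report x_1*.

After buying the subsistence bundle (6, 15), a share 1/3 of the remaining income goes to x_1: x_1* = 6 + 1/3·(M − 6p_1 − 15p_2)/p_1.
Discretionary income = 168 − 6·14.7 − 15·1.7 = 54.3; x_1* = 6 + 1/3·54.3/14.7 = 7.2313.

x_1* = 7.2313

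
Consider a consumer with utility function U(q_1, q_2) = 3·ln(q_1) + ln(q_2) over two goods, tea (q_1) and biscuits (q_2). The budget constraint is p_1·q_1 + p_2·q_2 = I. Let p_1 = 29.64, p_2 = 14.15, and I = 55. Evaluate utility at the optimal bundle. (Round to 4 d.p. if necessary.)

MU_q_1/MU_q_2 = (3·q_2)/(q_1); tangency sets this equal to p_1/p_2.
So 3·p_2·q_2 = p_1·q_1; combined with the budget, a share 0.75 of income goes to q_1.
Demand: q_1*(p_1,p_2,I) = 0.75·I/p_1 and q_2* = 0.25·I/p_2.
At p_1=29.64, p_2=14.15, I=55: q_1* = 0.75·55/29.64 = 1.3917, q_2* = 0.9717.
Utility at the optimum: U(1.3917, 0.9717) = 0.9629.

V = 0.9629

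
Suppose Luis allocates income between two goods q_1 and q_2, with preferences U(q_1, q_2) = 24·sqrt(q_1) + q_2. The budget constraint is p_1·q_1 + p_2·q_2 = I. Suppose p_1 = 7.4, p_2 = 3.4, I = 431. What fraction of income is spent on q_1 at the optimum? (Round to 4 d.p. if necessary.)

MU_q_1 = 12/√q_1, MU_q_2 = 1. Tangency: 12/√q_1 = p_1/p_2.
Solve: √q_1 = 12·p_2/p_1, so q_1*(p_1,p_2) = (12·p_2/p_1)², and q_2* = (I − p_1·q_1*)/p_2.
Plugging in: q_1* = (12·3.4/7.4)² = 30.3988, q_2* = 60.6025.
Expenditure on q_1: 7.4·30.3988 = 224.9514; share = 0.5219.

share on q_1 = 0.5219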